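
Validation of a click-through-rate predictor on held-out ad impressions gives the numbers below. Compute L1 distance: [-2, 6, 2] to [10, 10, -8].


d = |-2-10| + |6-10| + |2+ 8|
  = 12 + 4 + 10
  = 26

26


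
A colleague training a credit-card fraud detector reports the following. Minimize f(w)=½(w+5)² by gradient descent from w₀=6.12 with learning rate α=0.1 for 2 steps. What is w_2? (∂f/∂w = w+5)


step 1: grad = 6.12+5 = 11.12; w = 6.12 - 0.1·(11.12) = 5.008
step 2: grad = 5.008+5 = 10.008; w = 5.008 - 0.1·(10.008) = 4.0072

4.0072


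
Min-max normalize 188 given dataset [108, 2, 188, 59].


min=2, max=188
(188-2)/(188-2) = 186/186 = 1.0

1.0


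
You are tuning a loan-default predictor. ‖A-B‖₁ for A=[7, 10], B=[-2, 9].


d = |7+ 2| + |10-9|
  = 9 + 1
  = 10

10


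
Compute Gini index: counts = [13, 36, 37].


Probabilities: [13/86, 36/86, 37/86] ≈ [0.1512, 0.4186, 0.4302]
Σpᵢ² = (169 + 1296 + 1369)/86² = 2834/7396
Gini = 1 - Σpᵢ² = 1 - 2834/7396 = 0.6168

0.6168


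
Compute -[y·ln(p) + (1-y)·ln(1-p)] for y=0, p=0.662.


BCE = -[y·ln(p) + (1-y)·ln(1-p)]
= -0 - 1·ln(1-0.662)
= -ln(0.338) = 1.0847

1.0847


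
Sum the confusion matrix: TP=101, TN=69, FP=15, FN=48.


Total = TP + TN + FP + FN
= 101 + 69 + 15 + 48
= 233
(Predicted positive: 116, predicted negative: 117)

233


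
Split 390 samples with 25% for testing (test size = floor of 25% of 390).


Test = ⌊390·25/100⌋ = 97
Train = 390 - 97 = 293

Train: 293, Test: 97


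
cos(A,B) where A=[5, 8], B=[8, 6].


A·B = 5·8 + 8·6 = 88
‖A‖ = √89 = 9.434, ‖B‖ = √100 = 10
cos = 88/(√89·√100) = 88/√8900 = 0.9328

0.9328


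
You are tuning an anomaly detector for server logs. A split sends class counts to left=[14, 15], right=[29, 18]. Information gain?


Parent = [43, 33], H_parent = 0.9875
H_left = 0.9991 (n=29), H_right = 0.9601 (n=47)
H_children = (29/76)·0.9991 + (47/76)·0.9601 = 0.975
IG = 0.9875 - 0.975 = 0.0125

0.0125


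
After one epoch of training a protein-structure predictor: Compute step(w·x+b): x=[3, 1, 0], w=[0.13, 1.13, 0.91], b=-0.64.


z = (3)·(0.13) + (1)·(1.13) + (0)·(0.91) - 0.64
  = 0.88
step(z) = 1 (z≥0)

1


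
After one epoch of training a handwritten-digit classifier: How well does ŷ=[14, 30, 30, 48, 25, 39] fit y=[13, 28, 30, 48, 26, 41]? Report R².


ȳ = 31
SS_res = Σ(y-ŷ)² = 10
SS_tot = Σ(y-ȳ)² = 748
R² = 1 - SS_res/SS_tot = 1 - 0.0134 = 0.9866

0.9866


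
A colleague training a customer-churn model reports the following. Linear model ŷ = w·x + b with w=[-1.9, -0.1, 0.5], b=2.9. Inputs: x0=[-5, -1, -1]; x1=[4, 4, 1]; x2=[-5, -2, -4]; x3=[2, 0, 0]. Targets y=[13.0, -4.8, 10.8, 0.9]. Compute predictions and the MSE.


ŷ0 = (-1.9)·(-5) + (-0.1)·(-1) + (0.5)·(-1) + 2.9 = 12.0
ŷ1 = (-1.9)·(4) + (-0.1)·(4) + (0.5)·(1) + 2.9 = -4.6
ŷ2 = (-1.9)·(-5) + (-0.1)·(-2) + (0.5)·(-4) + 2.9 = 10.6
ŷ3 = (-1.9)·(2) + (-0.1)·(0) + (0.5)·(0) + 2.9 = -0.9
errors² = [1.0, 0.04, 0.04, 3.24]
MSE = 4.3200/4 = 1.08

1.08


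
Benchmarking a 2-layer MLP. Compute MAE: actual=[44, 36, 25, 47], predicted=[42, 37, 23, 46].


Absolute errors: |44-42|=2, |36-37|=1, |25-23|=2, |47-46|=1
Sum = 6
MAE = 6/4 = 3/2

3/2


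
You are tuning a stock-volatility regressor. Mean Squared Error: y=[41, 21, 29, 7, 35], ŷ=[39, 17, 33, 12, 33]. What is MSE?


Squared errors: (41-39)²=4, (21-17)²=16, (29-33)²=16, (7-12)²=25, (35-33)²=4
Sum = 65
MSE = 65/5 = 13

13


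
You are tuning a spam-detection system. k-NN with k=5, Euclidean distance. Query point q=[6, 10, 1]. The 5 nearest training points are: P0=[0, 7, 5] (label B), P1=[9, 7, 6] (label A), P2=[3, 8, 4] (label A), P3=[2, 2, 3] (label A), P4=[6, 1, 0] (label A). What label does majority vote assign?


d(q,P0) = 7.8102  (label B)
d(q,P1) = 6.5574  (label A)
d(q,P2) = 4.6904  (label A)
d(q,P3) = 9.1652  (label A)
d(q,P4) = 9.0554  (label A)
Votes: A=4, B=1
Majority → A

A


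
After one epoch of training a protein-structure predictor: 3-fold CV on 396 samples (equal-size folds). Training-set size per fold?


Fold size = 396/3 = 132
Training per fold = 396 - 132 = 264

264


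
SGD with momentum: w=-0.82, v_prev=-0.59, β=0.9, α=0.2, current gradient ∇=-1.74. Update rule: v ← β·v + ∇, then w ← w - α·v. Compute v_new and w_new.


v_new = 0.9·-0.59 - 1.74 = -0.531 - 1.74 = -2.271
w_new = -0.82 - 0.2·-2.271 = -0.82 + 0.4542 = -0.3658

v_new=-2.271, w_new=-0.3658


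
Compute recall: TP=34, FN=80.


Recall = TP/(TP+FN)
= 34/(34+80)
= 34/114 = 29.82%

29.82%


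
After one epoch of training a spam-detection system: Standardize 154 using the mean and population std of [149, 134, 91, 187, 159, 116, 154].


μ = 141.4286, σ = 28.8981
z = (154 - 141.4286)/28.8981 = 0.435

0.435


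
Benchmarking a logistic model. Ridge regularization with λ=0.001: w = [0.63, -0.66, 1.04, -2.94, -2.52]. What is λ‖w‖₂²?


‖w‖₂² = (0.63)² + (-0.66)² + (1.04)² + (-2.94)² + (-2.52)²
     = 0.3969 + 0.4356 + 1.0816 + 8.6436 + 6.3504
     = 16.9081
λ·‖w‖₂² = 0.001·16.9081 = 0.016908

0.016908


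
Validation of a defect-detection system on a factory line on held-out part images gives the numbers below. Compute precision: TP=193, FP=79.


Precision = TP/(TP+FP)
= 193/(193+79)
= 193/272 = 70.96%

70.96%


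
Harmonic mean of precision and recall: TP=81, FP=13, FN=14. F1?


Precision = 81/94 = 0.8617
Recall = 81/95 = 0.8526
F1 = 2·P·R/(P+R) = 2·TP/(2·TP+FP+FN) = 162/(162+13+14) = 162/189 = 0.8571

0.8571


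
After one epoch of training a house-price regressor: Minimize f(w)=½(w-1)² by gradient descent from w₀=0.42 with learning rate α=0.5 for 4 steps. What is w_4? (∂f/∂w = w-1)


step 1: grad = 0.42-1 = -0.58; w = 0.42 - 0.5·(-0.58) = 0.71
step 2: grad = 0.71-1 = -0.29; w = 0.71 - 0.5·(-0.29) = 0.855
step 3: grad = 0.855-1 = -0.145; w = 0.855 - 0.5·(-0.145) = 0.9275
step 4: grad = 0.9275-1 = -0.0725; w = 0.9275 - 0.5·(-0.0725) = 0.96375

0.96375


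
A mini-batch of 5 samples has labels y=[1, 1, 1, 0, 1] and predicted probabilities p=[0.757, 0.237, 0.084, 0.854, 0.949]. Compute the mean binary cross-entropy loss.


L[0] = -ln(0.757) = 0.2784
L[1] = -ln(0.237) = 1.4397
L[2] = -ln(0.084) = 2.4769
L[3] = -ln(1-0.854) = -ln(0.146) = 1.9241
L[4] = -ln(0.949) = 0.0523
mean = (0.2784 + 1.4397 + 2.4769 + 1.9241 + 0.0523)/5 = 1.2343

1.2343


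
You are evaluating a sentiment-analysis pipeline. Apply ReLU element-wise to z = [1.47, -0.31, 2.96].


ReLU(1.47) = max(0, 1.47) = 1.47
ReLU(-0.31) = max(0, -0.31) = 0.0
ReLU(2.96) = max(0, 2.96) = 2.96
result = [1.47, 0.0, 2.96]

[1.47, 0.0, 2.96]


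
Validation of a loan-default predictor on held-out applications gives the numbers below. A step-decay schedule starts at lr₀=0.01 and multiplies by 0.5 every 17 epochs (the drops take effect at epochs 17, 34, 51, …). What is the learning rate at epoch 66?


n_drops = ⌊66/17⌋ = 3
lr = 0.01·0.5^3 = 0.01·0.125 = 0.00125

0.00125


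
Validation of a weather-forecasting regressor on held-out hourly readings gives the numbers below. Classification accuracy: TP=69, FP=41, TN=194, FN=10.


Accuracy = (TP+TN)/(TP+TN+FP+FN)
= (69+194)/(314)
= 263/314 = 83.76%

83.76%


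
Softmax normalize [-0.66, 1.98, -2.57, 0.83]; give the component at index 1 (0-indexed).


Exponentials: e^-0.66=0.5169, e^1.98=7.2427, e^-2.57=0.0765, e^0.83=2.2933
Sum = 10.1294
Softmax = [0.051, 0.715, 0.0076, 0.2264]
p[1] = 7.2427/10.1294 = 0.715

0.715


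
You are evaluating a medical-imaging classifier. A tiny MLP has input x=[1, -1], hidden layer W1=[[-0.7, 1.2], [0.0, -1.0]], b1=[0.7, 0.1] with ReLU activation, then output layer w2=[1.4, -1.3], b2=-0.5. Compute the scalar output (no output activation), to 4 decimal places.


z1[0] = (-0.7)·(1) + (1.2)·(-1) + 0.7 = -1.2
z1[1] = (0.0)·(1) + (-1.0)·(-1) + 0.1 = 1.1
h = ReLU(z1) = [0.0, 1.1]
output = (1.4)·(0.0) + (-1.3)·(1.1) - 0.5 = -1.93

-1.93


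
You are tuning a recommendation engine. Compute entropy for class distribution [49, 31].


Probabilities: [49/80, 31/80] ≈ [0.6125, 0.3875]
H = -((49/80)·log₂(49/80) + (31/80)·log₂(31/80))
  = 0.9632 bits

0.9632 bits


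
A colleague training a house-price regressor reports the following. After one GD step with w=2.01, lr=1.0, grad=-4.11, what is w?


w_new = w - α·∇
= 2.01 - 1.0·-4.11
= 2.01 + 4.11
= 6.12

6.12


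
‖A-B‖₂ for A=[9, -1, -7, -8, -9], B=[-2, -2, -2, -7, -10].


d = √((9+ 2)² + (-1+ 2)² + (-7+ 2)² + (-8+ 7)² + (-9+ 10)²)
  = √(121 + 1 + 25 + 1 + 1)
  = √149 = 12.2066

12.2066


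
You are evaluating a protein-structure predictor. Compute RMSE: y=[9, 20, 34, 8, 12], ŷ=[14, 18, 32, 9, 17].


MSE = 59/5 = 11.8
RMSE = √(59/5) = 3.4351

3.4351


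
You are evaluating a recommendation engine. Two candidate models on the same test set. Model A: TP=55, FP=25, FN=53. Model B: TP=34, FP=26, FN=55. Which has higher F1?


Model A: P=55/80=0.6875, R=55/108=0.5093, F1=2PR/(P+R)=2TP/(2TP+FP+FN)=110/188=0.5851
Model B: P=34/60=0.5667, R=34/89=0.382, F1=2PR/(P+R)=2TP/(2TP+FP+FN)=68/149=0.4564
0.5851 > 0.4564 → Model A

Model A


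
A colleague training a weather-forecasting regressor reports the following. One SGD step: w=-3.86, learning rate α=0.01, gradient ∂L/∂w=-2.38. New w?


w_new = w - α·∇
= -3.86 - 0.01·-2.38
= -3.86 + 0.0238
= -3.8362

-3.8362


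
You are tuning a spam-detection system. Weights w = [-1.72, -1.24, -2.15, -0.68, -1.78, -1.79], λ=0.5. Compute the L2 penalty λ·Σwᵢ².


‖w‖₂² = (-1.72)² + (-1.24)² + (-2.15)² + (-0.68)² + (-1.78)² + (-1.79)²
     = 2.9584 + 1.5376 + 4.6225 + 0.4624 + 3.1684 + 3.2041
     = 15.9534
λ·‖w‖₂² = 0.5·15.9534 = 7.9767

7.9767


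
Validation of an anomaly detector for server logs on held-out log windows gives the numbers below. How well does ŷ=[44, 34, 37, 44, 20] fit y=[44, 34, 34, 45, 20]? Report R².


ȳ = 35.4
SS_res = Σ(y-ŷ)² = 10
SS_tot = Σ(y-ȳ)² = 407.2
R² = 1 - SS_res/SS_tot = 1 - 0.0246 = 0.9754

0.9754


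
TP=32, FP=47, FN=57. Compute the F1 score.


Precision = 32/79 = 0.4051
Recall = 32/89 = 0.3596
F1 = 2·P·R/(P+R) = 2·TP/(2·TP+FP+FN) = 64/(64+47+57) = 64/168 = 0.381

0.381


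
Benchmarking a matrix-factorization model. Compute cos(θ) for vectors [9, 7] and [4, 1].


A·B = 9·4 + 7·1 = 43
‖A‖ = √130 = 11.4018, ‖B‖ = √17 = 4.1231
cos = 43/(√130·√17) = 43/√2210 = 0.9147

0.9147


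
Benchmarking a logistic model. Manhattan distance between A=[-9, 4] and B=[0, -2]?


d = |-9-0| + |4+ 2|
  = 9 + 6
  = 15

15


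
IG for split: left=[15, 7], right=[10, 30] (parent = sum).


Parent = [25, 37], H_parent = 0.9728
H_left = 0.9024 (n=22), H_right = 0.8113 (n=40)
H_children = (22/62)·0.9024 + (40/62)·0.8113 = 0.8436
IG = 0.9728 - 0.8436 = 0.1292

0.1292


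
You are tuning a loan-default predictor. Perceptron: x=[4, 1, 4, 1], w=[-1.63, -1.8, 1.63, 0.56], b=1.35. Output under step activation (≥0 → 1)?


z = (4)·(-1.63) + (1)·(-1.8) + (4)·(1.63) + (1)·(0.56) + 1.35
  = 0.11
step(z) = 1 (z≥0)

1


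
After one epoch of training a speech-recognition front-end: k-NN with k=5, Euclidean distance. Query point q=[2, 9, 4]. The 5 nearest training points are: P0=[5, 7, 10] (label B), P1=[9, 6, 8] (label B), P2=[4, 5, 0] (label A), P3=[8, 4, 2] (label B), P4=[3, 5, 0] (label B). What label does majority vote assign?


d(q,P0) = 7.0  (label B)
d(q,P1) = 8.6023  (label B)
d(q,P2) = 6.0  (label A)
d(q,P3) = 8.0623  (label B)
d(q,P4) = 5.7446  (label B)
Votes: A=1, B=4
Majority → B

B


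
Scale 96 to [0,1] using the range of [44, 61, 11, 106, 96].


min=11, max=106
(96-11)/(106-11) = 85/95 = 0.8947

0.8947


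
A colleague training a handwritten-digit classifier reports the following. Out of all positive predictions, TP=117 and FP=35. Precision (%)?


Precision = TP/(TP+FP)
= 117/(117+35)
= 117/152 = 76.97%

76.97%


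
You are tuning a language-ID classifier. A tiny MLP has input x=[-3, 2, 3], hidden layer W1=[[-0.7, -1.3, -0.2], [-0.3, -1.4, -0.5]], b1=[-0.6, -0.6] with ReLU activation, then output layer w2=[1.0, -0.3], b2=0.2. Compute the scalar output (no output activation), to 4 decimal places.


z1[0] = (-0.7)·(-3) + (-1.3)·(2) + (-0.2)·(3) - 0.6 = -1.7
z1[1] = (-0.3)·(-3) + (-1.4)·(2) + (-0.5)·(3) - 0.6 = -4.0
h = ReLU(z1) = [0.0, 0.0]
output = (1.0)·(0.0) + (-0.3)·(0.0) + 0.2 = 0.2

0.2


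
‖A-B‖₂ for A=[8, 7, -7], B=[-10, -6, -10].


d = √((8+ 10)² + (7+ 6)² + (-7+ 10)²)
  = √(324 + 169 + 9)
  = √502 = 22.4054

22.4054


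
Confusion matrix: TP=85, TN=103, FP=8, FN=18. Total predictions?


Total = TP + TN + FP + FN
= 85 + 103 + 8 + 18
= 214
(Predicted positive: 93, predicted negative: 121)

214


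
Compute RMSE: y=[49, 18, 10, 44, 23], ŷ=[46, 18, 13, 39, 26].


MSE = 52/5 = 10.4
RMSE = √(52/5) = 3.2249

3.2249


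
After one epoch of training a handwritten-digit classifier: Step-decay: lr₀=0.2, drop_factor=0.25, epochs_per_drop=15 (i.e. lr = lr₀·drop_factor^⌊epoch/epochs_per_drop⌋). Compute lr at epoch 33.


n_drops = ⌊33/15⌋ = 2
lr = 0.2·0.25^2 = 0.2·0.0625 = 0.0125

0.0125


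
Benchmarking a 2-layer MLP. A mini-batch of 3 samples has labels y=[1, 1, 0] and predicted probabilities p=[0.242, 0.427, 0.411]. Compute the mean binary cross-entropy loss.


L[0] = -ln(0.242) = 1.4188
L[1] = -ln(0.427) = 0.851
L[2] = -ln(1-0.411) = -ln(0.589) = 0.5293
mean = (1.4188 + 0.851 + 0.5293)/3 = 0.933

0.933


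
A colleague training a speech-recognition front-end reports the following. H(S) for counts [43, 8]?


Probabilities: [43/51, 8/51] ≈ [0.8431, 0.1569]
H = -((43/51)·log₂(43/51) + (8/51)·log₂(8/51))
  = 0.6268 bits

0.6268 bits


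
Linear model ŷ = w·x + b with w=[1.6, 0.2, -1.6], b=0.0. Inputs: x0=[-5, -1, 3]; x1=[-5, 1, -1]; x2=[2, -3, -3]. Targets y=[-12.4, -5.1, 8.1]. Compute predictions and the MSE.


ŷ0 = (1.6)·(-5) + (0.2)·(-1) + (-1.6)·(3) + 0.0 = -13.0
ŷ1 = (1.6)·(-5) + (0.2)·(1) + (-1.6)·(-1) + 0.0 = -6.2
ŷ2 = (1.6)·(2) + (0.2)·(-3) + (-1.6)·(-3) + 0.0 = 7.4
errors² = [0.36, 1.21, 0.49]
MSE = 2.0600/3 = 0.6867

0.6867


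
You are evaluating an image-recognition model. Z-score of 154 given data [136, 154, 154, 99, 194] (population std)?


μ = 147.4, σ = 30.761
z = (154 - 147.4)/30.761 = 0.2146

0.2146


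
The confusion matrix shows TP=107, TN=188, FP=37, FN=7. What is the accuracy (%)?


Accuracy = (TP+TN)/(TP+TN+FP+FN)
= (107+188)/(339)
= 295/339 = 87.02%

87.02%


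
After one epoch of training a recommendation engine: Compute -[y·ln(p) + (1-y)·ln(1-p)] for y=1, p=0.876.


BCE = -[y·ln(p) + (1-y)·ln(1-p)]
= -1·ln(0.876) - 0
= -ln(0.876) = 0.1324

0.1324


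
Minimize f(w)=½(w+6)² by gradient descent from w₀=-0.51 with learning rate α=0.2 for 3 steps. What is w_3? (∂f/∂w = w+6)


step 1: grad = -0.51+6 = 5.49; w = -0.51 - 0.2·(5.49) = -1.608
step 2: grad = -1.608+6 = 4.392; w = -1.608 - 0.2·(4.392) = -2.4864
step 3: grad = -2.4864+6 = 3.5136; w = -2.4864 - 0.2·(3.5136) = -3.18912

-3.18912


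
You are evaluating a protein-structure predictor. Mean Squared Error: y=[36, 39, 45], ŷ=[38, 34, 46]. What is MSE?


Squared errors: (36-38)²=4, (39-34)²=25, (45-46)²=1
Sum = 30
MSE = 30/3 = 10

10


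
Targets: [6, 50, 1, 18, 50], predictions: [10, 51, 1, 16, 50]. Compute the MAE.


Absolute errors: |6-10|=4, |50-51|=1, |1-1|=0, |18-16|=2, |50-50|=0
Sum = 7
MAE = 7/5 = 7/5

7/5


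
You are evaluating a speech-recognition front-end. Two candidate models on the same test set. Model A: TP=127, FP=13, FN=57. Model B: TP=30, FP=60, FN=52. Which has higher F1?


Model A: P=127/140=0.9071, R=127/184=0.6902, F1=2PR/(P+R)=2TP/(2TP+FP+FN)=254/324=0.784
Model B: P=30/90=0.3333, R=30/82=0.3659, F1=2PR/(P+R)=2TP/(2TP+FP+FN)=60/172=0.3488
0.784 > 0.3488 → Model A

Model A


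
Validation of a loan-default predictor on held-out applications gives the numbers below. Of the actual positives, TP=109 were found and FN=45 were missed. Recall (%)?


Recall = TP/(TP+FN)
= 109/(109+45)
= 109/154 = 70.78%

70.78%


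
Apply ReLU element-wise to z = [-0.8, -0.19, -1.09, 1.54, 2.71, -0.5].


ReLU(-0.8) = max(0, -0.8) = 0.0
ReLU(-0.19) = max(0, -0.19) = 0.0
ReLU(-1.09) = max(0, -1.09) = 0.0
ReLU(1.54) = max(0, 1.54) = 1.54
ReLU(2.71) = max(0, 2.71) = 2.71
ReLU(-0.5) = max(0, -0.5) = 0.0
result = [0.0, 0.0, 0.0, 1.54, 2.71, 0.0]

[0.0, 0.0, 0.0, 1.54, 2.71, 0.0]


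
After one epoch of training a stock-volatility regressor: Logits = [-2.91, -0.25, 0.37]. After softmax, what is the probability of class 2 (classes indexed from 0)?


Exponentials: e^-2.91=0.0545, e^-0.25=0.7788, e^0.37=1.4477
Sum = 2.281
Softmax = [0.0239, 0.3414, 0.6347]
p[2] = 1.4477/2.281 = 0.6347

0.6347


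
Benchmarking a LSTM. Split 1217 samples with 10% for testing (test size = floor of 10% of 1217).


Test = ⌊1217·10/100⌋ = 121
Train = 1217 - 121 = 1096

Train: 1096, Test: 121


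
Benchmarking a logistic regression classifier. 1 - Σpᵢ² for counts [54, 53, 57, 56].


Probabilities: [54/220, 53/220, 57/220, 56/220] ≈ [0.2455, 0.2409, 0.2591, 0.2545]
Σpᵢ² = (2916 + 2809 + 3249 + 3136)/220² = 12110/48400
Gini = 1 - Σpᵢ² = 1 - 12110/48400 = 0.7498

0.7498


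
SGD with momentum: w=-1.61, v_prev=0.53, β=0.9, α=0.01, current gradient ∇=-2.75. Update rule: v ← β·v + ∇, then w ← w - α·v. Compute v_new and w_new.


v_new = 0.9·0.53 - 2.75 = 0.477 - 2.75 = -2.273
w_new = -1.61 - 0.01·-2.273 = -1.61 + 0.02273 = -1.58727

v_new=-2.273, w_new=-1.58727


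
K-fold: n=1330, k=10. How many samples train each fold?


Fold size = 1330/10 = 133
Training per fold = 1330 - 133 = 1197

1197


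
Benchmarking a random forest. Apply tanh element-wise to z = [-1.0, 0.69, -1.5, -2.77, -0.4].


tanh(-1.0) = -0.7616
tanh(0.69) = 0.598
tanh(-1.5) = -0.9051
tanh(-2.77) = -0.9922
tanh(-0.4) = -0.3799
result = [-0.7616, 0.598, -0.9051, -0.9922, -0.3799]

[-0.7616, 0.598, -0.9051, -0.9922, -0.3799]


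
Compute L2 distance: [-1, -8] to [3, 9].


d = √((-1-3)² + (-8-9)²)
  = √(16 + 289)
  = √305 = 17.4642

17.4642


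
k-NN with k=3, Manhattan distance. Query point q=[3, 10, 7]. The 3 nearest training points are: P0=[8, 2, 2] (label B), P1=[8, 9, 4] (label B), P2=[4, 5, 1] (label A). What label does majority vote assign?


d(q,P0) = 18  (label B)
d(q,P1) = 9  (label B)
d(q,P2) = 12  (label A)
Votes: A=1, B=2
Majority → B

B


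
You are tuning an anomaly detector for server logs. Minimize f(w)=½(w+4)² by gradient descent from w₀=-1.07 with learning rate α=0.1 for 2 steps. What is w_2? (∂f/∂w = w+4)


step 1: grad = -1.07+4 = 2.93; w = -1.07 - 0.1·(2.93) = -1.363
step 2: grad = -1.363+4 = 2.637; w = -1.363 - 0.1·(2.637) = -1.6267

-1.6267


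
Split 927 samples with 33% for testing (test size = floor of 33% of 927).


Test = ⌊927·33/100⌋ = 305
Train = 927 - 305 = 622

Train: 622, Test: 305


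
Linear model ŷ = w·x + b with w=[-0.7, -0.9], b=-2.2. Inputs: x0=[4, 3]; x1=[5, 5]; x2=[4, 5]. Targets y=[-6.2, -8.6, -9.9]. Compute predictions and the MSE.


ŷ0 = (-0.7)·(4) + (-0.9)·(3) - 2.2 = -7.7
ŷ1 = (-0.7)·(5) + (-0.9)·(5) - 2.2 = -10.2
ŷ2 = (-0.7)·(4) + (-0.9)·(5) - 2.2 = -9.5
errors² = [2.25, 2.56, 0.16]
MSE = 4.9700/3 = 1.6567

1.6567


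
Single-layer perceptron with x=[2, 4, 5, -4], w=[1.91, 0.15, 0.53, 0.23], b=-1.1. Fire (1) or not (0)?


z = (2)·(1.91) + (4)·(0.15) + (5)·(0.53) + (-4)·(0.23) - 1.1
  = 5.05
step(z) = 1 (z≥0)

1


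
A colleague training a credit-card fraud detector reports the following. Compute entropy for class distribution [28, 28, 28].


Probabilities: [28/84, 28/84, 28/84] ≈ [0.3333, 0.3333, 0.3333]
H = -((28/84)·log₂(28/84) + (28/84)·log₂(28/84) + (28/84)·log₂(28/84))
  = 1.585 bits

1.585 bits


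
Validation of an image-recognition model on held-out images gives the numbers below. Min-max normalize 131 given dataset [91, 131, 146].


min=91, max=146
(131-91)/(146-91) = 40/55 = 0.7273

0.7273


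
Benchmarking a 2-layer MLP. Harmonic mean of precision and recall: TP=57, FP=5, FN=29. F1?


Precision = 57/62 = 0.9194
Recall = 57/86 = 0.6628
F1 = 2·P·R/(P+R) = 2·TP/(2·TP+FP+FN) = 114/(114+5+29) = 114/148 = 0.7703

0.7703


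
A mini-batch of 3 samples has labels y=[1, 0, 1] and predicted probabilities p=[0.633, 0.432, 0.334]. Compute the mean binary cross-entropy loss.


L[0] = -ln(0.633) = 0.4573
L[1] = -ln(1-0.432) = -ln(0.568) = 0.5656
L[2] = -ln(0.334) = 1.0966
mean = (0.4573 + 0.5656 + 1.0966)/3 = 0.7065

0.7065


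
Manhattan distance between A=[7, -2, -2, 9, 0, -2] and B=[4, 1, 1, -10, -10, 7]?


d = |7-4| + |-2-1| + |-2-1| + |9+ 10| + |0+ 10| + |-2-7|
  = 3 + 3 + 3 + 19 + 10 + 9
  = 47

47


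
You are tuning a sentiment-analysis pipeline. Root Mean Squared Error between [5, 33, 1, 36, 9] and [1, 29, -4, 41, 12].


MSE = 91/5 = 18.2
RMSE = √(91/5) = 4.2661

4.2661


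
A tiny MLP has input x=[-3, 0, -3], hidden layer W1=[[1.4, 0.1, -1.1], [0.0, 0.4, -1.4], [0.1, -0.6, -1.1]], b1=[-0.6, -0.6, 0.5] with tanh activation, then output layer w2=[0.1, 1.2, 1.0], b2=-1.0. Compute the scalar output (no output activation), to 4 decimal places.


z1[0] = (1.4)·(-3) + (0.1)·(0) + (-1.1)·(-3) - 0.6 = -1.5
z1[1] = (0.0)·(-3) + (0.4)·(0) + (-1.4)·(-3) - 0.6 = 3.6
z1[2] = (0.1)·(-3) + (-0.6)·(0) + (-1.1)·(-3) + 0.5 = 3.5
h = tanh(z1) = [-0.9051, 0.9985, 0.9982]
output = (0.1)·(-0.9051) + (1.2)·(0.9985) + (1.0)·(0.9982) - 1.0 = 1.1059

1.1059


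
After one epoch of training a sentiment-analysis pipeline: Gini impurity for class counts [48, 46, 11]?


Probabilities: [48/105, 46/105, 11/105] ≈ [0.4571, 0.4381, 0.1048]
Σpᵢ² = (2304 + 2116 + 121)/105² = 4541/11025
Gini = 1 - Σpᵢ² = 1 - 4541/11025 = 0.5881

0.5881


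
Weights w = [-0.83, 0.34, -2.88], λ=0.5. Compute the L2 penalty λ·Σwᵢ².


‖w‖₂² = (-0.83)² + (0.34)² + (-2.88)²
     = 0.6889 + 0.1156 + 8.2944
     = 9.0989
λ·‖w‖₂² = 0.5·9.0989 = 4.54945

4.54945


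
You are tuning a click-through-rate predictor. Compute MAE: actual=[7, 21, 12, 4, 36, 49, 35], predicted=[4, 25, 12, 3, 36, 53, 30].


Absolute errors: |7-4|=3, |21-25|=4, |12-12|=0, |4-3|=1, |36-36|=0, |49-53|=4, |35-30|=5
Sum = 17
MAE = 17/7 = 17/7

17/7


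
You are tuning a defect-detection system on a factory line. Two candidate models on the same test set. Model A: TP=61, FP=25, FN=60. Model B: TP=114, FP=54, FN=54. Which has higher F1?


Model A: P=61/86=0.7093, R=61/121=0.5041, F1=2PR/(P+R)=2TP/(2TP+FP+FN)=122/207=0.5894
Model B: P=114/168=0.6786, R=114/168=0.6786, F1=2PR/(P+R)=2TP/(2TP+FP+FN)=228/336=0.6786
0.5894 < 0.6786 → Model B

Model B


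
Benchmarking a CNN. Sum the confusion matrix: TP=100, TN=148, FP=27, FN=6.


Total = TP + TN + FP + FN
= 100 + 148 + 27 + 6
= 281
(Predicted positive: 127, predicted negative: 154)

281


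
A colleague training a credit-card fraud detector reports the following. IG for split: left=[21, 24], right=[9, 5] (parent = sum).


Parent = [30, 29], H_parent = 0.9998
H_left = 0.9968 (n=45), H_right = 0.9403 (n=14)
H_children = (45/59)·0.9968 + (14/59)·0.9403 = 0.9834
IG = 0.9998 - 0.9834 = 0.0164

0.0164


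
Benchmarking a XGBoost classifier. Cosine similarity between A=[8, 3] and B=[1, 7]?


A·B = 8·1 + 3·7 = 29
‖A‖ = √73 = 8.544, ‖B‖ = √50 = 7.0711
cos = 29/(√73·√50) = 29/√3650 = 0.48

0.48


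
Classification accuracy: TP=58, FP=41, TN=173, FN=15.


Accuracy = (TP+TN)/(TP+TN+FP+FN)
= (58+173)/(287)
= 231/287 = 80.49%

80.49%


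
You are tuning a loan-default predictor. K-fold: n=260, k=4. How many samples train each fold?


Fold size = 260/4 = 65
Training per fold = 260 - 65 = 195

195


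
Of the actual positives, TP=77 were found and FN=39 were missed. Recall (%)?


Recall = TP/(TP+FN)
= 77/(77+39)
= 77/116 = 66.38%

66.38%


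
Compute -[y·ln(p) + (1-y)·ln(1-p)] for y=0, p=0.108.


BCE = -[y·ln(p) + (1-y)·ln(1-p)]
= -0 - 1·ln(1-0.108)
= -ln(0.892) = 0.1143

0.1143


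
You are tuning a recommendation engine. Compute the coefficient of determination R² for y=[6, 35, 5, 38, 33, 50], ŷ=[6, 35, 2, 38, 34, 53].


ȳ = 27.8333
SS_res = Σ(y-ŷ)² = 19
SS_tot = Σ(y-ȳ)² = 1670.83
R² = 1 - SS_res/SS_tot = 1 - 0.0114 = 0.9886

0.9886


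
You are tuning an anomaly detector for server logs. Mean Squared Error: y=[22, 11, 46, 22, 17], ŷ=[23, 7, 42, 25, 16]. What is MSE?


Squared errors: (22-23)²=1, (11-7)²=16, (46-42)²=16, (22-25)²=9, (17-16)²=1
Sum = 43
MSE = 43/5 = 43/5

43/5


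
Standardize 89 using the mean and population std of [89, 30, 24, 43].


μ = 46.5, σ = 25.4804
z = (89 - 46.5)/25.4804 = 1.6679

1.6679


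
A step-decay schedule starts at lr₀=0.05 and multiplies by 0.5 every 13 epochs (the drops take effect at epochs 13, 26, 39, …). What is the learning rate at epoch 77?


n_drops = ⌊77/13⌋ = 5
lr = 0.05·0.5^5 = 0.05·0.03125 = 0.0015625

0.0015625


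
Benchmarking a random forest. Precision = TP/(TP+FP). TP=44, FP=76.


Precision = TP/(TP+FP)
= 44/(44+76)
= 44/120 = 36.67%

36.67%


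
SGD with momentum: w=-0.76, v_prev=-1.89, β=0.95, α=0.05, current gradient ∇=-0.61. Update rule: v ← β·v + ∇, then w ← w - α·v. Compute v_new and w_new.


v_new = 0.95·-1.89 - 0.61 = -1.7955 - 0.61 = -2.4055
w_new = -0.76 - 0.05·-2.4055 = -0.76 + 0.120275 = -0.639725

v_new=-2.4055, w_new=-0.639725


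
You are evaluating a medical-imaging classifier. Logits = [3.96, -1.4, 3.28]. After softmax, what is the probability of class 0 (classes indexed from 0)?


Exponentials: e^3.96=52.4573, e^-1.4=0.2466, e^3.28=26.5758
Sum = 79.2797
Softmax = [0.6617, 0.0031, 0.3352]
p[0] = 52.4573/79.2797 = 0.6617

0.6617


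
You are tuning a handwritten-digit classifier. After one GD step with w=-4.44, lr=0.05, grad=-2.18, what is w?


w_new = w - α·∇
= -4.44 - 0.05·-2.18
= -4.44 + 0.109
= -4.331

-4.331


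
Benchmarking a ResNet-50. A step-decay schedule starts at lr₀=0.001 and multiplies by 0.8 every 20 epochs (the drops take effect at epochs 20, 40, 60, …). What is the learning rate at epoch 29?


n_drops = ⌊29/20⌋ = 1
lr = 0.001·0.8^1 = 0.001·0.8 = 0.0008

0.0008


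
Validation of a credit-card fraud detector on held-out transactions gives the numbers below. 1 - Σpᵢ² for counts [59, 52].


Probabilities: [59/111, 52/111] ≈ [0.5315, 0.4685]
Σpᵢ² = (3481 + 2704)/111² = 6185/12321
Gini = 1 - Σpᵢ² = 1 - 6185/12321 = 0.498

0.498


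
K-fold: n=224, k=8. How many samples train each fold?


Fold size = 224/8 = 28
Training per fold = 224 - 28 = 196

196


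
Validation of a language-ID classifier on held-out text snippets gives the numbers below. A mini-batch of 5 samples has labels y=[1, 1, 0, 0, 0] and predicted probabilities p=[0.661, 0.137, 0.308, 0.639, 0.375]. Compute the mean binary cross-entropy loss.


L[0] = -ln(0.661) = 0.414
L[1] = -ln(0.137) = 1.9878
L[2] = -ln(1-0.308) = -ln(0.692) = 0.3682
L[3] = -ln(1-0.639) = -ln(0.361) = 1.0189
L[4] = -ln(1-0.375) = -ln(0.625) = 0.47
mean = (0.414 + 1.9878 + 0.3682 + 1.0189 + 0.47)/5 = 0.8518

0.8518


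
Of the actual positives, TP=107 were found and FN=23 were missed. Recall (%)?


Recall = TP/(TP+FN)
= 107/(107+23)
= 107/130 = 82.31%

82.31%


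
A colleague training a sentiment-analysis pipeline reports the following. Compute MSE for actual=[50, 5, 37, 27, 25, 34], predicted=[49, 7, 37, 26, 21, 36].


Squared errors: (50-49)²=1, (5-7)²=4, (37-37)²=0, (27-26)²=1, (25-21)²=16, (34-36)²=4
Sum = 26
MSE = 26/6 = 13/3

13/3


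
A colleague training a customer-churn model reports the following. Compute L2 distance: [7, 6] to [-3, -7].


d = √((7+ 3)² + (6+ 7)²)
  = √(100 + 169)
  = √269 = 16.4012

16.4012


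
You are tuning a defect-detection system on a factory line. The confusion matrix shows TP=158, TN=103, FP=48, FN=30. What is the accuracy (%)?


Accuracy = (TP+TN)/(TP+TN+FP+FN)
= (158+103)/(339)
= 261/339 = 76.99%

76.99%


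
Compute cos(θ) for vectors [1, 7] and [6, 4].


A·B = 1·6 + 7·4 = 34
‖A‖ = √50 = 7.0711, ‖B‖ = √52 = 7.2111
cos = 34/(√50·√52) = 34/√2600 = 0.6668

0.6668


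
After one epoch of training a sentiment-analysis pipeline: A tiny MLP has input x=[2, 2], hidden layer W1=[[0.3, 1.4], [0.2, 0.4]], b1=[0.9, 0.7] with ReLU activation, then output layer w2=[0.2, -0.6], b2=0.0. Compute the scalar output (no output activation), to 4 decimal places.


z1[0] = (0.3)·(2) + (1.4)·(2) + 0.9 = 4.3
z1[1] = (0.2)·(2) + (0.4)·(2) + 0.7 = 1.9
h = ReLU(z1) = [4.3, 1.9]
output = (0.2)·(4.3) + (-0.6)·(1.9) + 0.0 = -0.28

-0.28


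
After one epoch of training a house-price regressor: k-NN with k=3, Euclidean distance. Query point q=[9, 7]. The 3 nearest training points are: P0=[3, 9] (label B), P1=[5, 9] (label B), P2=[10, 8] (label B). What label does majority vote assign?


d(q,P0) = 6.3246  (label B)
d(q,P1) = 4.4721  (label B)
d(q,P2) = 1.4142  (label B)
Votes: A=0, B=3
Majority → B

B


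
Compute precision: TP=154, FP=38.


Precision = TP/(TP+FP)
= 154/(154+38)
= 154/192 = 80.21%

80.21%


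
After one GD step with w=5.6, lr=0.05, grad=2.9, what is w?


w_new = w - α·∇
= 5.6 - 0.05·2.9
= 5.6 - 0.145
= 5.455

5.455


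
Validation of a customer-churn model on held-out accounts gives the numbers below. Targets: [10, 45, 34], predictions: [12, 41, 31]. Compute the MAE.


Absolute errors: |10-12|=2, |45-41|=4, |34-31|=3
Sum = 9
MAE = 9/3 = 3

3


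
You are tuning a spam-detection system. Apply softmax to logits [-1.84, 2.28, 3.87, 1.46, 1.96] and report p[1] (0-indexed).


Exponentials: e^-1.84=0.1588, e^2.28=9.7767, e^3.87=47.9424, e^1.46=4.306, e^1.96=7.0993
Sum = 69.2832
Softmax = [0.0023, 0.1411, 0.692, 0.0622, 0.1025]
p[1] = 9.7767/69.2832 = 0.1411

0.1411


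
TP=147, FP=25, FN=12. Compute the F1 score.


Precision = 147/172 = 0.8547
Recall = 147/159 = 0.9245
F1 = 2·P·R/(P+R) = 2·TP/(2·TP+FP+FN) = 294/(294+25+12) = 294/331 = 0.8882

0.8882


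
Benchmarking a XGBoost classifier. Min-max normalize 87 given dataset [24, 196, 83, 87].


min=24, max=196
(87-24)/(196-24) = 63/172 = 0.3663

0.3663


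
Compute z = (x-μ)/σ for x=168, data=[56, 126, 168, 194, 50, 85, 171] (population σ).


μ = 121.4286, σ = 54.2793
z = (168 - 121.4286)/54.2793 = 0.858

0.858


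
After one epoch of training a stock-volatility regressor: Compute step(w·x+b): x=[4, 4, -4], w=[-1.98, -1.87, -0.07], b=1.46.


z = (4)·(-1.98) + (4)·(-1.87) + (-4)·(-0.07) + 1.46
  = -13.66
step(z) = 0 (z<0)

0


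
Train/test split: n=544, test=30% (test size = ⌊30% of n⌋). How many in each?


Test = ⌊544·30/100⌋ = 163
Train = 544 - 163 = 381

Train: 381, Test: 163


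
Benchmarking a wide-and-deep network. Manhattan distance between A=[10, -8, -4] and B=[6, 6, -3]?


d = |10-6| + |-8-6| + |-4+ 3|
  = 4 + 14 + 1
  = 19

19


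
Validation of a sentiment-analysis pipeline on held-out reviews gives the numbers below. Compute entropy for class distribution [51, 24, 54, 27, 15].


Probabilities: [51/171, 24/171, 54/171, 27/171, 15/171] ≈ [0.2982, 0.1404, 0.3158, 0.1579, 0.0877]
H = -((51/171)·log₂(51/171) + (24/171)·log₂(24/171) + (54/171)·log₂(54/171) + (27/171)·log₂(27/171) + (15/171)·log₂(15/171))
  = 2.1718 bits

2.1718 bits


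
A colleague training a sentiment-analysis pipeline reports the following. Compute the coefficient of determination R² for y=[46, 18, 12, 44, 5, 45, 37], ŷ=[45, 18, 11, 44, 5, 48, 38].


ȳ = 29.5714
SS_res = Σ(y-ŷ)² = 12
SS_tot = Σ(y-ȳ)² = 1817.71
R² = 1 - SS_res/SS_tot = 1 - 0.0066 = 0.9934

0.9934


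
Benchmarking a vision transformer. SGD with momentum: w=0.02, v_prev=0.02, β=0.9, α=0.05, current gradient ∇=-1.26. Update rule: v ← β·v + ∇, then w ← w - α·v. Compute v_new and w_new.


v_new = 0.9·0.02 - 1.26 = 0.018 - 1.26 = -1.242
w_new = 0.02 - 0.05·-1.242 = 0.02 + 0.0621 = 0.0821

v_new=-1.242, w_new=0.0821


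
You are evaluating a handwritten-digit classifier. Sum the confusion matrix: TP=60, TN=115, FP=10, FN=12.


Total = TP + TN + FP + FN
= 60 + 115 + 10 + 12
= 197
(Predicted positive: 70, predicted negative: 127)

197


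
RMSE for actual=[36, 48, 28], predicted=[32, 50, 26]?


MSE = 24/3 = 8
RMSE = √(24/3) = 2.8284

2.8284


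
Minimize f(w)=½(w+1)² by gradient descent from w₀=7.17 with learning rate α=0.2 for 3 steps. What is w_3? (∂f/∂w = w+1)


step 1: grad = 7.17+1 = 8.17; w = 7.17 - 0.2·(8.17) = 5.536
step 2: grad = 5.536+1 = 6.536; w = 5.536 - 0.2·(6.536) = 4.2288
step 3: grad = 4.2288+1 = 5.2288; w = 4.2288 - 0.2·(5.2288) = 3.18304

3.18304


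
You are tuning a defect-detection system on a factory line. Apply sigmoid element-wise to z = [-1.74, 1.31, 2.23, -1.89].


σ(-1.74) = 1/(1+e^1.74) = 0.1493
σ(1.31) = 1/(1+e^-1.31) = 0.7875
σ(2.23) = 1/(1+e^-2.23) = 0.9029
σ(-1.89) = 1/(1+e^1.89) = 0.1312
result = [0.1493, 0.7875, 0.9029, 0.1312]

[0.1493, 0.7875, 0.9029, 0.1312]


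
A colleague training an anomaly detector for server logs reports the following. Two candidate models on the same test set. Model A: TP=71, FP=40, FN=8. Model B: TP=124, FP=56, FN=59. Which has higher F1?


Model A: P=71/111=0.6396, R=71/79=0.8987, F1=2PR/(P+R)=2TP/(2TP+FP+FN)=142/190=0.7474
Model B: P=124/180=0.6889, R=124/183=0.6776, F1=2PR/(P+R)=2TP/(2TP+FP+FN)=248/363=0.6832
0.7474 > 0.6832 → Model A

Model A


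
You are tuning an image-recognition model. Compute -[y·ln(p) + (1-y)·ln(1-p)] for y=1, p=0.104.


BCE = -[y·ln(p) + (1-y)·ln(1-p)]
= -1·ln(0.104) - 0
= -ln(0.104) = 2.2634

2.2634


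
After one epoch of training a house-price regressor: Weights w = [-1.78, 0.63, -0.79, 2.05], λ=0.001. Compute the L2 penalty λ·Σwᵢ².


‖w‖₂² = (-1.78)² + (0.63)² + (-0.79)² + (2.05)²
     = 3.1684 + 0.3969 + 0.6241 + 4.2025
     = 8.3919
λ·‖w‖₂² = 0.001·8.3919 = 0.008392

0.008392


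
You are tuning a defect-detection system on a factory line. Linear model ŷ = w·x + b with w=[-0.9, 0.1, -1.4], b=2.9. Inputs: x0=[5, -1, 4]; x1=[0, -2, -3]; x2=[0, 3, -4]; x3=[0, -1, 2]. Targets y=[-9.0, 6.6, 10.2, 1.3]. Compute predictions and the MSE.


ŷ0 = (-0.9)·(5) + (0.1)·(-1) + (-1.4)·(4) + 2.9 = -7.3
ŷ1 = (-0.9)·(0) + (0.1)·(-2) + (-1.4)·(-3) + 2.9 = 6.9
ŷ2 = (-0.9)·(0) + (0.1)·(3) + (-1.4)·(-4) + 2.9 = 8.8
ŷ3 = (-0.9)·(0) + (0.1)·(-1) + (-1.4)·(2) + 2.9 = 0.0
errors² = [2.89, 0.09, 1.96, 1.69]
MSE = 6.6300/4 = 1.6575

1.6575


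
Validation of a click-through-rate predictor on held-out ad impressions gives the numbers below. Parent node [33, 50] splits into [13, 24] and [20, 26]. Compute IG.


Parent = [33, 50], H_parent = 0.9695
H_left = 0.9353 (n=37), H_right = 0.9877 (n=46)
H_children = (37/83)·0.9353 + (46/83)·0.9877 = 0.9643
IG = 0.9695 - 0.9643 = 0.0052

0.0052


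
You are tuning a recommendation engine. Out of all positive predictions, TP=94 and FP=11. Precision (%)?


Precision = TP/(TP+FP)
= 94/(94+11)
= 94/105 = 89.52%

89.52%


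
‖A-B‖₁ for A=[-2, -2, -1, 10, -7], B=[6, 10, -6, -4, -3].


d = |-2-6| + |-2-10| + |-1+ 6| + |10+ 4| + |-7+ 3|
  = 8 + 12 + 5 + 14 + 4
  = 43

43


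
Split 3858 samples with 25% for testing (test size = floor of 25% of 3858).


Test = ⌊3858·25/100⌋ = 964
Train = 3858 - 964 = 2894

Train: 2894, Test: 964


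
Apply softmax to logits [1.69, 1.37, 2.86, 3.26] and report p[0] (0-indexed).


Exponentials: e^1.69=5.4195, e^1.37=3.9354, e^2.86=17.4615, e^3.26=26.0495
Sum = 52.8659
Softmax = [0.1025, 0.0744, 0.3303, 0.4927]
p[0] = 5.4195/52.8659 = 0.1025

0.1025


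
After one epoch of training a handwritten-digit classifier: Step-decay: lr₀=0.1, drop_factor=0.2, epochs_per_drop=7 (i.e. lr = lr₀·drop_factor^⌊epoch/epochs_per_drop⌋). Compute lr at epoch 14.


n_drops = ⌊14/7⌋ = 2
lr = 0.1·0.2^2 = 0.1·0.04 = 0.004

0.004


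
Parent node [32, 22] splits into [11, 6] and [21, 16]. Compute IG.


Parent = [32, 22], H_parent = 0.9751
H_left = 0.9367 (n=17), H_right = 0.9868 (n=37)
H_children = (17/54)·0.9367 + (37/54)·0.9868 = 0.971
IG = 0.9751 - 0.971 = 0.0041

0.0041


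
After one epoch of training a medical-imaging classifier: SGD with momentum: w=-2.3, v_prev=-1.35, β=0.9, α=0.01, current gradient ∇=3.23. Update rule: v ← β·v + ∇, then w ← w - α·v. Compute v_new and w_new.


v_new = 0.9·-1.35 + 3.23 = -1.215 + 3.23 = 2.015
w_new = -2.3 - 0.01·2.015 = -2.3 - 0.02015 = -2.32015

v_new=2.015, w_new=-2.32015


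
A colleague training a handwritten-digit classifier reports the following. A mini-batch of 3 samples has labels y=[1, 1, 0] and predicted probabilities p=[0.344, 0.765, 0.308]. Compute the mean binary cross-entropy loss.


L[0] = -ln(0.344) = 1.0671
L[1] = -ln(0.765) = 0.2679
L[2] = -ln(1-0.308) = -ln(0.692) = 0.3682
mean = (1.0671 + 0.2679 + 0.3682)/3 = 0.5677

0.5677


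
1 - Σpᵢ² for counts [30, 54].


Probabilities: [30/84, 54/84] ≈ [0.3571, 0.6429]
Σpᵢ² = (900 + 2916)/84² = 3816/7056
Gini = 1 - Σpᵢ² = 1 - 3816/7056 = 0.4592

0.4592


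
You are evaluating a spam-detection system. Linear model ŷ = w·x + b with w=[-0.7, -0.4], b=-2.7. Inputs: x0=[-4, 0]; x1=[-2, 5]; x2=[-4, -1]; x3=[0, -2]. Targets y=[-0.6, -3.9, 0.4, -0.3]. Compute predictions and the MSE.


ŷ0 = (-0.7)·(-4) + (-0.4)·(0) - 2.7 = 0.1
ŷ1 = (-0.7)·(-2) + (-0.4)·(5) - 2.7 = -3.3
ŷ2 = (-0.7)·(-4) + (-0.4)·(-1) - 2.7 = 0.5
ŷ3 = (-0.7)·(0) + (-0.4)·(-2) - 2.7 = -1.9
errors² = [0.49, 0.36, 0.01, 2.56]
MSE = 3.4200/4 = 0.855

0.855


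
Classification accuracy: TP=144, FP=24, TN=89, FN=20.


Accuracy = (TP+TN)/(TP+TN+FP+FN)
= (144+89)/(277)
= 233/277 = 84.12%

84.12%


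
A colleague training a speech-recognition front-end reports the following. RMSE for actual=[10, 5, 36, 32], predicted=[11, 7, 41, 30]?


MSE = 34/4 = 8.5
RMSE = √(34/4) = 2.9155

2.9155


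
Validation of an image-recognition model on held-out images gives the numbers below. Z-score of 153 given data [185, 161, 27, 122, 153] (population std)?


μ = 129.6, σ = 55.113
z = (153 - 129.6)/55.113 = 0.4246

0.4246


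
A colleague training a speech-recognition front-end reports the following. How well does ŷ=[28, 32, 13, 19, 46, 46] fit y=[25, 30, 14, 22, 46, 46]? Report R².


ȳ = 30.5
SS_res = Σ(y-ŷ)² = 23
SS_tot = Σ(y-ȳ)² = 855.5
R² = 1 - SS_res/SS_tot = 1 - 0.0269 = 0.9731

0.9731


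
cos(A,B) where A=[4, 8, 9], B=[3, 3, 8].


A·B = 4·3 + 8·3 + 9·8 = 108
‖A‖ = √161 = 12.6886, ‖B‖ = √82 = 9.0554
cos = 108/(√161·√82) = 108/√13202 = 0.9399

0.9399


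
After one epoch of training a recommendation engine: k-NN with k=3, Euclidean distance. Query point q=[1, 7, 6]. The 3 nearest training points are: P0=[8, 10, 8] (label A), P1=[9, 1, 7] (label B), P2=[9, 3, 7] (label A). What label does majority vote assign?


d(q,P0) = 7.874  (label A)
d(q,P1) = 10.0499  (label B)
d(q,P2) = 9.0  (label A)
Votes: A=2, B=1
Majority → A

A


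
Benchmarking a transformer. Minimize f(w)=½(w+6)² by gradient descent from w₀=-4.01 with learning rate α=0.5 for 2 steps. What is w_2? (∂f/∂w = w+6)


step 1: grad = -4.01+6 = 1.99; w = -4.01 - 0.5·(1.99) = -5.005
step 2: grad = -5.005+6 = 0.995; w = -5.005 - 0.5·(0.995) = -5.5025

-5.5025
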